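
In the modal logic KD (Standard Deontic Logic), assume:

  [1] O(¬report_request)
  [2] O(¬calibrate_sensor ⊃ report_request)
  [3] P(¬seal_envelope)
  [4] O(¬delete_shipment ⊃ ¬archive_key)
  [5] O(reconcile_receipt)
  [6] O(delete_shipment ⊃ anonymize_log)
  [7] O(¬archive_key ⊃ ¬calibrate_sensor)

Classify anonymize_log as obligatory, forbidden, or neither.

Obligatory

From premise 1 we have O(¬report_request).
The contrapositive of premise 2 (O(¬calibrate_sensor ⊃ report_request)) is O(¬report_request ⊃ calibrate_sensor), and O(¬report_request) is already established, so O(calibrate_sensor).
Premise 7 is O(¬archive_key ⊃ ¬calibrate_sensor); contrapositively O(calibrate_sensor ⊃ archive_key). Since O(calibrate_sensor) holds, K gives O(archive_key).
Premise 4 is O(¬delete_shipment ⊃ ¬archive_key); contrapositively O(archive_key ⊃ delete_shipment). Since O(archive_key) holds, K gives O(delete_shipment).
With premise 6, O(delete_shipment ⊃ anonymize_log), the K-axiom yields O(anonymize_log).
Premises 3, 5 do not contribute to this derivation.
Hence anonymize_log is obligatory.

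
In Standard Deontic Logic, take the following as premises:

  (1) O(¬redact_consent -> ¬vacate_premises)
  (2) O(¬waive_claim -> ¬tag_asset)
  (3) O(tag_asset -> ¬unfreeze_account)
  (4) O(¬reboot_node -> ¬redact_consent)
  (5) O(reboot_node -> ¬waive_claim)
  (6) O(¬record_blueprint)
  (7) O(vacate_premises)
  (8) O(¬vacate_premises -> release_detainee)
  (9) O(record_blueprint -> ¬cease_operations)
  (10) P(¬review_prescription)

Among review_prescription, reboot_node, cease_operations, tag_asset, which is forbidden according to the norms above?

tag_asset

Premise 7 states O(vacate_premises) outright.
Premise 1, O(¬redact_consent -> ¬vacate_premises), contraposes to O(vacate_premises -> redact_consent); with O(vacate_premises) we get O(redact_consent).
Premise 4 is O(¬reboot_node -> ¬redact_consent); contrapositively O(redact_consent -> reboot_node). Since O(redact_consent) holds, K gives O(reboot_node).
From O(reboot_node) and premise 5, O(reboot_node -> ¬waive_claim), we obtain O(¬waive_claim).
Applying K to premise 2 (O(¬waive_claim -> ¬tag_asset)) and O(¬waive_claim) yields O(¬tag_asset).
So O(¬tag_asset) holds, i.e. tag_asset is forbidden. None of the other listed options is forbidden under the premises.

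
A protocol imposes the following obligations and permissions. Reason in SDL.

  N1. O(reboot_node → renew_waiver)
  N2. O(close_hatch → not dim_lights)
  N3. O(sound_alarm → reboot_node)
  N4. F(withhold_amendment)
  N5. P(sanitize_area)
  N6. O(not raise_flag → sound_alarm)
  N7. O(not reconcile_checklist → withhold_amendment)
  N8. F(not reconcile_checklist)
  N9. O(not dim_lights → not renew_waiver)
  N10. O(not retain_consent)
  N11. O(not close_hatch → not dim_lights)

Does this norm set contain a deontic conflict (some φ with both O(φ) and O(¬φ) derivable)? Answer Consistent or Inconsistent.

Premise 7 is O(not reconcile_checklist → withhold_amendment), but O(not reconcile_checklist) is not derivable from the premises, so it does not yield O(withhold_amendment).
So O(withhold_amendment) is not derivable, and the apparent clash with O(not withhold_amendment) does not arise.
A world satisfying every obligation exists (e.g. close_hatch=false, dim_lights=false, raise_flag=true, reboot_node=false, reconcile_checklist=true, renew_waiver=false, retain_consent=false, sanitize_area=false, sound_alarm=false, withhold_amendment=false); no atom is both obligatory and forbidden, so the set is consistent.

Consistent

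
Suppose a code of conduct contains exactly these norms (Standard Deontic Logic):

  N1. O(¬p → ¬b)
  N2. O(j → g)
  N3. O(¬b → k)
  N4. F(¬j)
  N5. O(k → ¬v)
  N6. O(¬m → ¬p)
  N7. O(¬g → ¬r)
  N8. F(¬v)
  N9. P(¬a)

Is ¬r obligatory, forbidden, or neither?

Premise 7 is O(¬g → ¬r), but O(¬g) is not derivable from the premises, so it does not yield O(¬r).
No premise or chain of K-axiom applications forces O(¬r), and none forces O(r). So ¬r is neither obligatory nor forbidden under these norms.

Neither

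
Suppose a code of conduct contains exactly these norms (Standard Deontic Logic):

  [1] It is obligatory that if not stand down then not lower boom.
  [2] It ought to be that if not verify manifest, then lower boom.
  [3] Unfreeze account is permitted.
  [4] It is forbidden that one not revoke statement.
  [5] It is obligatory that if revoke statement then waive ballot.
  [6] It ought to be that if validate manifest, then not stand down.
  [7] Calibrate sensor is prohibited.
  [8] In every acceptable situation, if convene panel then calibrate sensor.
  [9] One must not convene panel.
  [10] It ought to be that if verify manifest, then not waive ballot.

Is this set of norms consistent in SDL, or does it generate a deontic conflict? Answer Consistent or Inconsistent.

Consistent

Premise 8 is O(convene_panel → calibrate_sensor), but O(convene_panel) is not derivable from the premises, so it does not yield O(calibrate_sensor).
So O(calibrate_sensor) is not derivable, and the apparent clash with O(¬calibrate_sensor) does not arise.
A world satisfying every obligation exists (e.g. calibrate_sensor=false, convene_panel=false, lower_boom=true, revoke_statement=true, stand_down=true, unfreeze_account=false, validate_manifest=false, verify_manifest=false, waive_ballot=true); no atom is both obligatory and forbidden, so the set is consistent.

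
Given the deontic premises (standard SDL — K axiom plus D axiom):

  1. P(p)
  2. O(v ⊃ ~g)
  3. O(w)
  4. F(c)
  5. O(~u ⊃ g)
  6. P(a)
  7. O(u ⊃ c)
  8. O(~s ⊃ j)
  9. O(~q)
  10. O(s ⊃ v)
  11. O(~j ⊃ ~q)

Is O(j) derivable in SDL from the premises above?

Premise 4 is F(c), i.e. O(~c).
Premise 7, O(u ⊃ c), contraposes to O(~c ⊃ ~u); with O(~c) we get O(~u).
Applying K to premise 5 (O(~u ⊃ g)) and O(~u) yields O(g).
Premise 2 is O(v ⊃ ~g); contrapositively O(g ⊃ ~v). Since O(g) holds, K gives O(~v).
The contrapositive of premise 10 (O(s ⊃ v)) is O(~v ⊃ ~s), and O(~v) is already established, so O(~s).
With premise 8, O(~s ⊃ j), the K-axiom yields O(j).
Premises 1, 3, 6, 9, 11 do not contribute to this derivation.
So O(j) follows.

Yes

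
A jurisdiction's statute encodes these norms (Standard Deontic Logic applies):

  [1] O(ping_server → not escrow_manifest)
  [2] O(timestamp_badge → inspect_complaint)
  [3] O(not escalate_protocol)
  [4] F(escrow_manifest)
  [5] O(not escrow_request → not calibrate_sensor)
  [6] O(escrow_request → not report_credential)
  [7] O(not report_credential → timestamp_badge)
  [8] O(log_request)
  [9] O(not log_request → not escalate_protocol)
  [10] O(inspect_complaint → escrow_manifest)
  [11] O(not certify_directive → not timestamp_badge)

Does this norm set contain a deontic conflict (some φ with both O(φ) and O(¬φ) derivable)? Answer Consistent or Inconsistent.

Consistent

Premise 9 is O(not log_request → not escalate_protocol); even if O(not escalate_protocol) held, inferring O(not log_request) would be affirming the consequent — invalid.
So O(not log_request) is not derivable, and the apparent clash with O(log_request) does not arise.
A world satisfying every obligation exists (e.g. calibrate_sensor=false, certify_directive=false, escalate_protocol=false, escrow_manifest=false, escrow_request=false, inspect_complaint=false, log_request=true, ping_server=false, report_credential=true, timestamp_badge=false); no atom is both obligatory and forbidden, so the set is consistent.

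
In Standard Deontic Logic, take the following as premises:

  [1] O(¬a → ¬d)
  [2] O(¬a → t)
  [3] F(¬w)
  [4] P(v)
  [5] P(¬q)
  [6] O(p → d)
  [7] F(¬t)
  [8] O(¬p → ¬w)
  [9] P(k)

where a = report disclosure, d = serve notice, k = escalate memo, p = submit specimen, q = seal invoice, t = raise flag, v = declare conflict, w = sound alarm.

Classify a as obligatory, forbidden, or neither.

Obligatory

Premise 3, F(¬w), is equivalent to O(w).
The contrapositive of premise 8 (O(¬p → ¬w)) is O(w → p), and O(w) is already established, so O(p).
With premise 6, O(p → d), the K-axiom yields O(d).
Premise 1, O(¬a → ¬d), contraposes to O(d → a); with O(d) we get O(a).
Premises 2, 4, 5, 7, 9 do not contribute to this derivation.
Hence a is obligatory.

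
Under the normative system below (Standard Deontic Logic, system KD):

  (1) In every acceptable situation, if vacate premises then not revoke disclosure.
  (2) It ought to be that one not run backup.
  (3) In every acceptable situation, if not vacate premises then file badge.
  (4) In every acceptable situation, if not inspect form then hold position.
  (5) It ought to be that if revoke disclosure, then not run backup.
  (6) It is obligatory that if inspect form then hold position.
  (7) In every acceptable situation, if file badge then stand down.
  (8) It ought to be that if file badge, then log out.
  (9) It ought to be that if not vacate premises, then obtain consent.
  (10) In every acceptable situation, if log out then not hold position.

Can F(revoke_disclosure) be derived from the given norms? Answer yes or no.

Yes

By case analysis on inspect_form: premise 6 gives O(inspect_form → hold_position) and premise 4 gives O(¬inspect_form → hold_position), so O(hold_position) either way.
Premise 10, O(log_out → ¬hold_position), contraposes to O(hold_position → ¬log_out); with O(hold_position) we get O(¬log_out).
Premise 8, O(file_badge → log_out), contraposes to O(¬log_out → ¬file_badge); with O(¬log_out) we get O(¬file_badge).
Premise 3, O(¬vacate_premises → file_badge), contraposes to O(¬file_badge → vacate_premises); with O(¬file_badge) we get O(vacate_premises).
Premise 1 is O(vacate_premises → ¬revoke_disclosure); since O(vacate_premises), deontic closure gives O(¬revoke_disclosure).
Premises 2, 5, 7, 9 do not contribute to this derivation.
So O(¬revoke_disclosure) holds, i.e. F(revoke_disclosure). The claim follows.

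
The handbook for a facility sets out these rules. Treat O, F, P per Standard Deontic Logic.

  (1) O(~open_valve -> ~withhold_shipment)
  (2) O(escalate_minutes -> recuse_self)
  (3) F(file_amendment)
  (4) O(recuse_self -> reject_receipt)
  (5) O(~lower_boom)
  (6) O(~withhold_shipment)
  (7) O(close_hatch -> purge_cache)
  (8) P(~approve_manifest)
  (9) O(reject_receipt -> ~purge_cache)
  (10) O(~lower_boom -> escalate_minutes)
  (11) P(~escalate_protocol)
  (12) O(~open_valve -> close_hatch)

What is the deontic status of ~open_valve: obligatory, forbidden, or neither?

Forbidden

Premise 5 gives O(~lower_boom).
From O(~lower_boom) and premise 10, O(~lower_boom -> escalate_minutes), we obtain O(escalate_minutes).
From O(escalate_minutes) and premise 2, O(escalate_minutes -> recuse_self), we obtain O(recuse_self).
From O(recuse_self) and premise 4, O(recuse_self -> reject_receipt), we obtain O(reject_receipt).
Applying K to premise 9 (O(reject_receipt -> ~purge_cache)) and O(reject_receipt) yields O(~purge_cache).
Premise 7, O(close_hatch -> purge_cache), contraposes to O(~purge_cache -> ~close_hatch); with O(~purge_cache) we get O(~close_hatch).
Premise 12 is O(~open_valve -> close_hatch); contrapositively O(~close_hatch -> open_valve). Since O(~close_hatch) holds, K gives O(open_valve).
Premises 1, 3, 6, 8, 11 do not contribute to this derivation.
Thus O(open_valve), which is F(~open_valve): ~open_valve is forbidden.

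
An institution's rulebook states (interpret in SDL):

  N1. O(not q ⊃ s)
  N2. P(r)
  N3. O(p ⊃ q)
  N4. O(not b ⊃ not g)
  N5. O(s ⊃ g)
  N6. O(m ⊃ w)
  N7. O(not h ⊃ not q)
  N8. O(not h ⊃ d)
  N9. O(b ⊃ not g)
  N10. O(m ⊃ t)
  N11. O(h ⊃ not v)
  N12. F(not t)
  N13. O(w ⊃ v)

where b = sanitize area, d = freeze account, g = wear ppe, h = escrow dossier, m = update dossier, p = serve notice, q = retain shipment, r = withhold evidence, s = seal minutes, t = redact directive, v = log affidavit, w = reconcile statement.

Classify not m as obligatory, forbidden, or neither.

Obligatory

Premises 4 and 9 cover both cases: O(not b ⊃ not g) and O(b ⊃ not g). Since not b ∨ b is a tautology, O(not g) follows.
Premise 5 is O(s ⊃ g); contrapositively O(not g ⊃ not s). Since O(not g) holds, K gives O(not s).
Premise 1 is O(not q ⊃ s); contrapositively O(not s ⊃ q). Since O(not s) holds, K gives O(q).
Premise 7 is O(not h ⊃ not q); contrapositively O(q ⊃ h). Since O(q) holds, K gives O(h).
With premise 11, O(h ⊃ not v), the K-axiom yields O(not v).
The contrapositive of premise 13 (O(w ⊃ v)) is O(not v ⊃ not w), and O(not v) is already established, so O(not w).
Premise 6 is O(m ⊃ w); contrapositively O(not w ⊃ not m). Since O(not w) holds, K gives O(not m).
Premises 2, 3, 8, 10, 12 do not contribute to this derivation.
Hence not m is obligatory.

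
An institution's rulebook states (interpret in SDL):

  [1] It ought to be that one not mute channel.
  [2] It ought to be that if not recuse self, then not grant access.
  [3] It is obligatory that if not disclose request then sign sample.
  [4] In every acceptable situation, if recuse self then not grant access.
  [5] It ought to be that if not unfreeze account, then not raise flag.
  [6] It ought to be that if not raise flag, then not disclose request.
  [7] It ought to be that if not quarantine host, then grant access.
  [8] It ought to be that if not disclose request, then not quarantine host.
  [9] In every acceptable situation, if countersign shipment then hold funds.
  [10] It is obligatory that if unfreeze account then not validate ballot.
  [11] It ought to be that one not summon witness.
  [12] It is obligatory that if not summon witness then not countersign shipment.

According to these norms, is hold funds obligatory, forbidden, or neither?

Premise 9 is O(countersign_shipment → hold_funds), but O(countersign_shipment) is not derivable from the premises, so it does not yield O(hold_funds).
No premise or chain of K-axiom applications forces O(hold_funds), and none forces O(¬hold_funds). So hold_funds is neither obligatory nor forbidden under these norms.

Neither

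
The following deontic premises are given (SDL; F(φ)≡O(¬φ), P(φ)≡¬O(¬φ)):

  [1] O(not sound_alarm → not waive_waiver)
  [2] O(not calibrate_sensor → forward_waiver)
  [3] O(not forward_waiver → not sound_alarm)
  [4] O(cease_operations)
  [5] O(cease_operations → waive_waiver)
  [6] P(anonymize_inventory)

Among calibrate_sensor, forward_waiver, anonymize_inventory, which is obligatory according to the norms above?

forward_waiver

Premise 4 gives O(cease_operations).
Premise 5 is O(cease_operations → waive_waiver); since O(cease_operations), deontic closure gives O(waive_waiver).
The contrapositive of premise 1 (O(not sound_alarm → not waive_waiver)) is O(waive_waiver → sound_alarm), and O(waive_waiver) is already established, so O(sound_alarm).
Premise 3 is O(not forward_waiver → not sound_alarm); contrapositively O(sound_alarm → forward_waiver). Since O(sound_alarm) holds, K gives O(forward_waiver).
So O(forward_waiver) holds — forward_waiver is obligatory. None of the other listed options is made obligatory by any chain of premises.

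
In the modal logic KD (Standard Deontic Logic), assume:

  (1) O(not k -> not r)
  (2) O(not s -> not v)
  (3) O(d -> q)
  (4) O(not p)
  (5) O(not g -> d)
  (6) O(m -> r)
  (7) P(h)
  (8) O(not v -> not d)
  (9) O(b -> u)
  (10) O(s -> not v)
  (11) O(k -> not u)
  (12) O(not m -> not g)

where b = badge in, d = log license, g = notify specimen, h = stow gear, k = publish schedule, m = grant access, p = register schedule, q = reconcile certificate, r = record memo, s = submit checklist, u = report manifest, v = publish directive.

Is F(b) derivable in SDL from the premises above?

Yes

Premises 10 and 2 cover both cases: O(s -> not v) and O(not s -> not v). Since s ∨ not s is a tautology, O(not v) follows.
With premise 8, O(not v -> not d), the K-axiom yields O(not d).
Premise 5 is O(not g -> d); contrapositively O(not d -> g). Since O(not d) holds, K gives O(g).
Premise 12, O(not m -> not g), contraposes to O(g -> m); with O(g) we get O(m).
With premise 6, O(m -> r), the K-axiom yields O(r).
Premise 1 is O(not k -> not r); contrapositively O(r -> k). Since O(r) holds, K gives O(k).
With premise 11, O(k -> not u), the K-axiom yields O(not u).
Premise 9 is O(b -> u); contrapositively O(not u -> not b). Since O(not u) holds, K gives O(not b).
Premises 3, 4, 7 do not contribute to this derivation.
So O(not b) holds, i.e. F(b). The claim follows.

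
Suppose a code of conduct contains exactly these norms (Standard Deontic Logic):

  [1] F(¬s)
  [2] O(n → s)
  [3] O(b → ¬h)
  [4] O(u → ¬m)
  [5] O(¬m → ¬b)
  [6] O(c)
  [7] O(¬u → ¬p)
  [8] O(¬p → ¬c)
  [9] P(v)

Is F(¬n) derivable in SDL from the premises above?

Premise 2 is O(n → s); even if O(s) held, inferring O(n) would be affirming the consequent — invalid.
No other premise forces O(n). An ideal world satisfying every premise can still have ¬n true, so F(¬n) is not derivable.

No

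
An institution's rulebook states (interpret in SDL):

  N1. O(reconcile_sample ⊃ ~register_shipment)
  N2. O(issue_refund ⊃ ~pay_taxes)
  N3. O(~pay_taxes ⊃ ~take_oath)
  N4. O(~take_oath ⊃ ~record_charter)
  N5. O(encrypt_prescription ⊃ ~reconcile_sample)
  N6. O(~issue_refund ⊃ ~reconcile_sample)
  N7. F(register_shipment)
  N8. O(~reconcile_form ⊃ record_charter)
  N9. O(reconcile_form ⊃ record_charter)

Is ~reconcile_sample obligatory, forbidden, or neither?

Premises 8 and 9 cover both cases: O(~reconcile_form ⊃ record_charter) and O(reconcile_form ⊃ record_charter). Since ~reconcile_form ∨ reconcile_form is a tautology, O(record_charter) follows.
The contrapositive of premise 4 (O(~take_oath ⊃ ~record_charter)) is O(record_charter ⊃ take_oath), and O(record_charter) is already established, so O(take_oath).
Premise 3 is O(~pay_taxes ⊃ ~take_oath); contrapositively O(take_oath ⊃ pay_taxes). Since O(take_oath) holds, K gives O(pay_taxes).
Premise 2 is O(issue_refund ⊃ ~pay_taxes); contrapositively O(pay_taxes ⊃ ~issue_refund). Since O(pay_taxes) holds, K gives O(~issue_refund).
Premise 6 is O(~issue_refund ⊃ ~reconcile_sample); since O(~issue_refund), deontic closure gives O(~reconcile_sample).
Premises 1, 5, 7 do not contribute to this derivation.
Hence ~reconcile_sample is obligatory.

Obligatory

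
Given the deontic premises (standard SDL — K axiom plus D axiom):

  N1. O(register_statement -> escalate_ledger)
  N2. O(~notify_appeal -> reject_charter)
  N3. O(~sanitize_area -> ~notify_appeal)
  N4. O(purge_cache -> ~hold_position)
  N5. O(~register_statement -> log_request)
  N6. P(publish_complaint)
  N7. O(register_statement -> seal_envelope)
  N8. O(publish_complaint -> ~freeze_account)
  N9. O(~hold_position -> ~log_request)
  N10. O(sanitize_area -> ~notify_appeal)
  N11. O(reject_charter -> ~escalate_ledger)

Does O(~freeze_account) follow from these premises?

No

Premise 8 is O(publish_complaint -> ~freeze_account), but O(publish_complaint) is not derivable from the premises (the permission P(publish_complaint) asserts only ~O(~publish_complaint), not O(publish_complaint)), so it does not yield O(~freeze_account).
No other premise forces O(~freeze_account). An ideal world satisfying every premise can still have ~freeze_account false, so O(~freeze_account) is not derivable.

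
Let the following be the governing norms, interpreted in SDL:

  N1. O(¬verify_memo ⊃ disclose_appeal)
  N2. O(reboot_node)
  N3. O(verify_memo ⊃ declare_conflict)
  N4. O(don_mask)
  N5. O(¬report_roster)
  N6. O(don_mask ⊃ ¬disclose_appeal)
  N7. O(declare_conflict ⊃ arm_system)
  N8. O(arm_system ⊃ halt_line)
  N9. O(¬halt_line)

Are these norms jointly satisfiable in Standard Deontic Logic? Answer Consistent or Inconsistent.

Premise 9 states O(¬halt_line) outright.
The contrapositive of premise 8 (O(arm_system ⊃ halt_line)) is O(¬halt_line ⊃ ¬arm_system), and O(¬halt_line) is already established, so O(¬arm_system).
Premise 7 is O(declare_conflict ⊃ arm_system); contrapositively O(¬arm_system ⊃ ¬declare_conflict). Since O(¬arm_system) holds, K gives O(¬declare_conflict).
Premise 3, O(verify_memo ⊃ declare_conflict), contraposes to O(¬declare_conflict ⊃ ¬verify_memo); with O(¬declare_conflict) we get O(¬verify_memo).
From O(¬verify_memo) and premise 1, O(¬verify_memo ⊃ disclose_appeal), we obtain O(disclose_appeal).
The contrapositive of premise 6 (O(don_mask ⊃ ¬disclose_appeal)) is O(disclose_appeal ⊃ ¬don_mask), and O(disclose_appeal) is already established, so O(¬don_mask).
However, premise 4 gives O(don_mask).
We now have both O(¬don_mask) and O(don_mask) — don_mask is simultaneously obligatory and forbidden, violating the D-axiom.

Inconsistent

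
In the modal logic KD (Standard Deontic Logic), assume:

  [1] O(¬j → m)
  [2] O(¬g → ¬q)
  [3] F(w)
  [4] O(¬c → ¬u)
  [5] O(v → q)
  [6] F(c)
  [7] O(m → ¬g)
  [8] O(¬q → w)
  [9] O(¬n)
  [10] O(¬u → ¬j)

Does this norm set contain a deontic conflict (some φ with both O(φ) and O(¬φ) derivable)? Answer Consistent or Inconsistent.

Premise 3, F(w), is equivalent to O(¬w).
Premise 8 is O(¬q → w); contrapositively O(¬w → q). Since O(¬w) holds, K gives O(q).
Premise 2, O(¬g → ¬q), contraposes to O(q → g); with O(q) we get O(g).
The contrapositive of premise 7 (O(m → ¬g)) is O(g → ¬m), and O(g) is already established, so O(¬m).
The contrapositive of premise 1 (O(¬j → m)) is O(¬m → j), and O(¬m) is already established, so O(j).
Premise 10 is O(¬u → ¬j); contrapositively O(j → u). Since O(j) holds, K gives O(u).
Premise 4 is O(¬c → ¬u); contrapositively O(u → c). Since O(u) holds, K gives O(c).
But premise 6, F(c), means O(¬c).
We now have both O(c) and O(¬c) — c is simultaneously obligatory and forbidden, violating the D-axiom.

Inconsistent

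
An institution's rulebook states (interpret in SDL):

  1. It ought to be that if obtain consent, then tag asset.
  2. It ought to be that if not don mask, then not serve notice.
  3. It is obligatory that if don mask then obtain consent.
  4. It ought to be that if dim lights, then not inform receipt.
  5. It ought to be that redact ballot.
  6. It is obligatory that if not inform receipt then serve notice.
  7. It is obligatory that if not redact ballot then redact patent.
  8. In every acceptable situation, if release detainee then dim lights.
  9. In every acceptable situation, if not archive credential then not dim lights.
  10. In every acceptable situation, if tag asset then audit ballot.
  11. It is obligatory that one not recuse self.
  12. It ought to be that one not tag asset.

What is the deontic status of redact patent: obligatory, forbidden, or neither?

Premise 7 is O(¬redact_ballot → redact_patent), but O(¬redact_ballot) is not derivable from the premises, so it does not yield O(redact_patent).
No premise or chain of K-axiom applications forces O(redact_patent), and none forces O(¬redact_patent). So redact_patent is neither obligatory nor forbidden under these norms.

Neither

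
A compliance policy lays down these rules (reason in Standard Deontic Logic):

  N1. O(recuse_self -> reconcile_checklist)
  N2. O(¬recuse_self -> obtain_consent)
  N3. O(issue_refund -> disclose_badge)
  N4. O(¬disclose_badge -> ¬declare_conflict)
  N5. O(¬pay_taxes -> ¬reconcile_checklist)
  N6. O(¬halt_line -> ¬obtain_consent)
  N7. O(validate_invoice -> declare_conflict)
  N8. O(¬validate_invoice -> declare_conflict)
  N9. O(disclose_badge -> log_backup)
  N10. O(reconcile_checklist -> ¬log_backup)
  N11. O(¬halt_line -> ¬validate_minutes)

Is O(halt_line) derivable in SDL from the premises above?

By case analysis on ¬validate_invoice: premise 8 gives O(¬validate_invoice -> declare_conflict) and premise 7 gives O(validate_invoice -> declare_conflict), so O(declare_conflict) either way.
The contrapositive of premise 4 (O(¬disclose_badge -> ¬declare_conflict)) is O(declare_conflict -> disclose_badge), and O(declare_conflict) is already established, so O(disclose_badge).
With premise 9, O(disclose_badge -> log_backup), the K-axiom yields O(log_backup).
The contrapositive of premise 10 (O(reconcile_checklist -> ¬log_backup)) is O(log_backup -> ¬reconcile_checklist), and O(log_backup) is already established, so O(¬reconcile_checklist).
The contrapositive of premise 1 (O(recuse_self -> reconcile_checklist)) is O(¬reconcile_checklist -> ¬recuse_self), and O(¬reconcile_checklist) is already established, so O(¬recuse_self).
With premise 2, O(¬recuse_self -> obtain_consent), the K-axiom yields O(obtain_consent).
Premise 6 is O(¬halt_line -> ¬obtain_consent); contrapositively O(obtain_consent -> halt_line). Since O(obtain_consent) holds, K gives O(halt_line).
Premises 3, 5, 11 do not contribute to this derivation.
So O(halt_line) follows.

Yes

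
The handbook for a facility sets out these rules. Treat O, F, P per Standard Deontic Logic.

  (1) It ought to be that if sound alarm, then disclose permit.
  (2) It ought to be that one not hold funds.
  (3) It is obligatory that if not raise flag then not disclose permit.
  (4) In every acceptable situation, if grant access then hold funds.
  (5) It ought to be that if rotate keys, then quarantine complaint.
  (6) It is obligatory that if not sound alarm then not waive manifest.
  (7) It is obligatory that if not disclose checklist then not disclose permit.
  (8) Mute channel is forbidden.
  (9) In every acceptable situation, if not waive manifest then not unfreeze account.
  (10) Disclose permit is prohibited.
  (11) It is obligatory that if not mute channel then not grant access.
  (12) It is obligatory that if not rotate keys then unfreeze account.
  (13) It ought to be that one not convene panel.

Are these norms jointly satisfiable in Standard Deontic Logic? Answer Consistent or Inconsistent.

Consistent

Premise 4 is O(grant_access → hold_funds), but O(grant_access) is not derivable from the premises, so it does not yield O(hold_funds).
So O(hold_funds) is not derivable, and the apparent clash with O(¬hold_funds) does not arise.
A world satisfying every obligation exists (e.g. convene_panel=false, disclose_checklist=false, disclose_permit=false, grant_access=false, hold_funds=false, mute_channel=false, quarantine_complaint=true, raise_flag=false, rotate_keys=true, sound_alarm=false, unfreeze_account=false, waive_manifest=false); no atom is both obligatory and forbidden, so the set is consistent.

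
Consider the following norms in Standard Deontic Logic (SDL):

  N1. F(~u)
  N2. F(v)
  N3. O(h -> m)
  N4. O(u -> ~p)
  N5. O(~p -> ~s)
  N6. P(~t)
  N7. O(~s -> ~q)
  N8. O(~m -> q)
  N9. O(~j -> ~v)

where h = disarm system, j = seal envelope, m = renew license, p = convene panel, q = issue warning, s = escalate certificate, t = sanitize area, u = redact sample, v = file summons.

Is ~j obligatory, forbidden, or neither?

Premise 9 is O(~j -> ~v); even if O(~v) held, inferring O(~j) would be affirming the consequent — invalid.
No premise or chain of K-axiom applications forces O(~j), and none forces O(j). So ~j is neither obligatory nor forbidden under these norms.

Neither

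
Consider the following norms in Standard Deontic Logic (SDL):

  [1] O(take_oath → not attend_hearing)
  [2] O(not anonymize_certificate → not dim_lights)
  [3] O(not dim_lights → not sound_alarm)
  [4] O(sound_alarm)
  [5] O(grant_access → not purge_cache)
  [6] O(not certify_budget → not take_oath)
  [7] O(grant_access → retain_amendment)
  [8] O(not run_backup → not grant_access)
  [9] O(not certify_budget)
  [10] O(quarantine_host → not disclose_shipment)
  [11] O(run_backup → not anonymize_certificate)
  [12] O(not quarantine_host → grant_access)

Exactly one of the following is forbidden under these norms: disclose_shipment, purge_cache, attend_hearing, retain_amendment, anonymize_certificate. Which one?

disclose_shipment

From premise 4 we have O(sound_alarm).
The contrapositive of premise 3 (O(not dim_lights → not sound_alarm)) is O(sound_alarm → dim_lights), and O(sound_alarm) is already established, so O(dim_lights).
The contrapositive of premise 2 (O(not anonymize_certificate → not dim_lights)) is O(dim_lights → anonymize_certificate), and O(dim_lights) is already established, so O(anonymize_certificate).
Premise 11 is O(run_backup → not anonymize_certificate); contrapositively O(anonymize_certificate → not run_backup). Since O(anonymize_certificate) holds, K gives O(not run_backup).
Premise 8 is O(not run_backup → not grant_access); since O(not run_backup), deontic closure gives O(not grant_access).
Premise 12 is O(not quarantine_host → grant_access); contrapositively O(not grant_access → quarantine_host). Since O(not grant_access) holds, K gives O(quarantine_host).
From O(quarantine_host) and premise 10, O(quarantine_host → not disclose_shipment), we obtain O(not disclose_shipment).
So O(not disclose_shipment) holds, i.e. disclose_shipment is forbidden. None of the other listed options is forbidden under the premises.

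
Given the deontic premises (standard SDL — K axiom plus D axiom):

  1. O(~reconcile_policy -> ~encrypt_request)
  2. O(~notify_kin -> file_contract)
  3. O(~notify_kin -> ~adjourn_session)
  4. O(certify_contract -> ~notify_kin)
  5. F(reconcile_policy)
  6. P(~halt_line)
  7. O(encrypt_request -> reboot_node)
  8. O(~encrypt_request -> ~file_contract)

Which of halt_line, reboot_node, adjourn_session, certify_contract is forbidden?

Premise 5 is F(reconcile_policy), i.e. O(~reconcile_policy).
From O(~reconcile_policy) and premise 1, O(~reconcile_policy -> ~encrypt_request), we obtain O(~encrypt_request).
With premise 8, O(~encrypt_request -> ~file_contract), the K-axiom yields O(~file_contract).
Premise 2, O(~notify_kin -> file_contract), contraposes to O(~file_contract -> notify_kin); with O(~file_contract) we get O(notify_kin).
The contrapositive of premise 4 (O(certify_contract -> ~notify_kin)) is O(notify_kin -> ~certify_contract), and O(notify_kin) is already established, so O(~certify_contract).
So O(~certify_contract) holds, i.e. certify_contract is forbidden. None of the other listed options is forbidden under the premises.

certify_contract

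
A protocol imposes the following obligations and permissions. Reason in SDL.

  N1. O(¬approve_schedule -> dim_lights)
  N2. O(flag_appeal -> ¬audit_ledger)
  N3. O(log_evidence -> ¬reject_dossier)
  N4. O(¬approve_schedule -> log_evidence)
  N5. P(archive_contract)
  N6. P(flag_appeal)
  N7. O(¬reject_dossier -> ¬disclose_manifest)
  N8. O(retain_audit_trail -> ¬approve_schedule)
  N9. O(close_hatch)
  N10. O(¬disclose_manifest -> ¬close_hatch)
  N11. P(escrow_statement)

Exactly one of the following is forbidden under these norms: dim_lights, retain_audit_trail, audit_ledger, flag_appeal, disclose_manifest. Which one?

retain_audit_trail

Premise 9 states O(close_hatch) outright.
The contrapositive of premise 10 (O(¬disclose_manifest -> ¬close_hatch)) is O(close_hatch -> disclose_manifest), and O(close_hatch) is already established, so O(disclose_manifest).
The contrapositive of premise 7 (O(¬reject_dossier -> ¬disclose_manifest)) is O(disclose_manifest -> reject_dossier), and O(disclose_manifest) is already established, so O(reject_dossier).
Premise 3 is O(log_evidence -> ¬reject_dossier); contrapositively O(reject_dossier -> ¬log_evidence). Since O(reject_dossier) holds, K gives O(¬log_evidence).
Premise 4 is O(¬approve_schedule -> log_evidence); contrapositively O(¬log_evidence -> approve_schedule). Since O(¬log_evidence) holds, K gives O(approve_schedule).
The contrapositive of premise 8 (O(retain_audit_trail -> ¬approve_schedule)) is O(approve_schedule -> ¬retain_audit_trail), and O(approve_schedule) is already established, so O(¬retain_audit_trail).
So O(¬retain_audit_trail) holds, i.e. retain_audit_trail is forbidden. None of the other listed options is forbidden under the premises.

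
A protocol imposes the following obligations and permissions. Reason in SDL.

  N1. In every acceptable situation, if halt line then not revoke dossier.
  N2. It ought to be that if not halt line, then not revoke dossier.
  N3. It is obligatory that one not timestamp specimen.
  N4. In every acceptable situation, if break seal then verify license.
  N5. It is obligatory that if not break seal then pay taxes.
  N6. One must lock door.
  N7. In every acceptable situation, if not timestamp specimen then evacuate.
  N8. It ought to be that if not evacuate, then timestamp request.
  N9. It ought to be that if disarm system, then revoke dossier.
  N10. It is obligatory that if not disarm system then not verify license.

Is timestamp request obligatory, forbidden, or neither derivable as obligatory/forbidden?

Neither

Premise 8 is O(¬evacuate → timestamp_request), but O(¬evacuate) is not derivable from the premises, so it does not yield O(timestamp_request).
No premise or chain of K-axiom applications forces O(timestamp_request), and none forces O(¬timestamp_request). So timestamp_request is neither obligatory nor forbidden under these norms.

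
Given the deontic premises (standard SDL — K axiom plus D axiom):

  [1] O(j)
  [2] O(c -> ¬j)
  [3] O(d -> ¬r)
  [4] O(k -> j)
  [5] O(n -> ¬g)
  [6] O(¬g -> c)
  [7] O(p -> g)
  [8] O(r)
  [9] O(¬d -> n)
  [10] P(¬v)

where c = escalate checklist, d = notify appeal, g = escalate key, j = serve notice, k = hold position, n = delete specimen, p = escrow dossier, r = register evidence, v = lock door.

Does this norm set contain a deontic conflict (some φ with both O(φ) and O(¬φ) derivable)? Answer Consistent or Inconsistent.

Premise 1 gives O(j).
Premise 2 is O(c -> ¬j); contrapositively O(j -> ¬c). Since O(j) holds, K gives O(¬c).
Premise 6, O(¬g -> c), contraposes to O(¬c -> g); with O(¬c) we get O(g).
Premise 5 is O(n -> ¬g); contrapositively O(g -> ¬n). Since O(g) holds, K gives O(¬n).
Premise 9 is O(¬d -> n); contrapositively O(¬n -> d). Since O(¬n) holds, K gives O(d).
Applying K to premise 3 (O(d -> ¬r)) and O(d) yields O(¬r).
But premise 8 directly asserts O(r).
We now have both O(¬r) and O(r) — r is simultaneously obligatory and forbidden, violating the D-axiom.

Inconsistent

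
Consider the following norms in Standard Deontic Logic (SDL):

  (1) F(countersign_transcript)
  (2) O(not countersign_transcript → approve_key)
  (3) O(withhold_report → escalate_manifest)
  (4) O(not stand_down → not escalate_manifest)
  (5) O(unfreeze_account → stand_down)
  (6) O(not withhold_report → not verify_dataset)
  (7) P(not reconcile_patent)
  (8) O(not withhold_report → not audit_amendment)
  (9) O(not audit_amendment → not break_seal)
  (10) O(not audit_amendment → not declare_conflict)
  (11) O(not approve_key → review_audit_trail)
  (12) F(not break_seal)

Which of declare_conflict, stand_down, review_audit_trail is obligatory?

stand_down

F(not break_seal) at premise 12 means O(break_seal).
Premise 9 is O(not audit_amendment → not break_seal); contrapositively O(break_seal → audit_amendment). Since O(break_seal) holds, K gives O(audit_amendment).
The contrapositive of premise 8 (O(not withhold_report → not audit_amendment)) is O(audit_amendment → withhold_report), and O(audit_amendment) is already established, so O(withhold_report).
Premise 3 is O(withhold_report → escalate_manifest); since O(withhold_report), deontic closure gives O(escalate_manifest).
Premise 4, O(not stand_down → not escalate_manifest), contraposes to O(escalate_manifest → stand_down); with O(escalate_manifest) we get O(stand_down).
So O(stand_down) holds — stand_down is obligatory. None of the other listed options is made obligatory by any chain of premises.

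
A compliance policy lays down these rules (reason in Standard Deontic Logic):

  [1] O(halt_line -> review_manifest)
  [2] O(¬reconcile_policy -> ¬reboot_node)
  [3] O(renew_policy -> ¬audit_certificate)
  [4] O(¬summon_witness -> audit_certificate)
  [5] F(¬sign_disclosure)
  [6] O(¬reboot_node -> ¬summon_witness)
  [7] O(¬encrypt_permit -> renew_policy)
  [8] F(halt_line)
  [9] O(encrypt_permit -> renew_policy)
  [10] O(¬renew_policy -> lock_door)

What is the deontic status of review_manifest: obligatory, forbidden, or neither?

Premise 1 is O(halt_line -> review_manifest), but O(halt_line) is not derivable from the premises, so it does not yield O(review_manifest).
No premise or chain of K-axiom applications forces O(review_manifest), and none forces O(¬review_manifest). So review_manifest is neither obligatory nor forbidden under these norms.

Neither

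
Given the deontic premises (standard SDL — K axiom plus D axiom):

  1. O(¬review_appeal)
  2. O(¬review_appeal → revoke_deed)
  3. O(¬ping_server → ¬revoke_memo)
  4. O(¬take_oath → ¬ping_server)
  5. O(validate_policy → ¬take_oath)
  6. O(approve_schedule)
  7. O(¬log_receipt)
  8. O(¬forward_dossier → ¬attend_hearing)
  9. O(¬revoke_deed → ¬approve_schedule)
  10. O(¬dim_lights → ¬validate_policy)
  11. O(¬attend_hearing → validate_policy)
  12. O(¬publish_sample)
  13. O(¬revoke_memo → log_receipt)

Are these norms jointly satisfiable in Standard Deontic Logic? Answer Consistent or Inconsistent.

Consistent

Premise 9 is O(¬revoke_deed → ¬approve_schedule), but O(¬revoke_deed) is not derivable from the premises, so it does not yield O(¬approve_schedule).
So O(¬approve_schedule) is not derivable, and the apparent clash with O(approve_schedule) does not arise.
A world satisfying every obligation exists (e.g. approve_schedule=true, attend_hearing=true, dim_lights=false, forward_dossier=true, log_receipt=false, ping_server=true, publish_sample=false, review_appeal=false, revoke_deed=true, revoke_memo=true, take_oath=true, validate_policy=false); no atom is both obligatory and forbidden, so the set is consistent.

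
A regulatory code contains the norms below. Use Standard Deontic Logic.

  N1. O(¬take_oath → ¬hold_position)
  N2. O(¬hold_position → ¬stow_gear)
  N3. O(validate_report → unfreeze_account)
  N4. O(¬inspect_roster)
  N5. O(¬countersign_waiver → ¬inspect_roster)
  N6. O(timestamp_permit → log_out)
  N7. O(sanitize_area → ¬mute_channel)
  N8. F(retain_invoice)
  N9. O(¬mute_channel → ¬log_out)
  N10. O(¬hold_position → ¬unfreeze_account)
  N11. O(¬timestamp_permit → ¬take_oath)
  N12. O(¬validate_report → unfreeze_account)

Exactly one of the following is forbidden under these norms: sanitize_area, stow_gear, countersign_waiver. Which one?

sanitize_area

By case analysis on validate_report: premise 3 gives O(validate_report → unfreeze_account) and premise 12 gives O(¬validate_report → unfreeze_account), so O(unfreeze_account) either way.
Premise 10 is O(¬hold_position → ¬unfreeze_account); contrapositively O(unfreeze_account → hold_position). Since O(unfreeze_account) holds, K gives O(hold_position).
Premise 1, O(¬take_oath → ¬hold_position), contraposes to O(hold_position → take_oath); with O(hold_position) we get O(take_oath).
Premise 11, O(¬timestamp_permit → ¬take_oath), contraposes to O(take_oath → timestamp_permit); with O(take_oath) we get O(timestamp_permit).
Applying K to premise 6 (O(timestamp_permit → log_out)) and O(timestamp_permit) yields O(log_out).
The contrapositive of premise 9 (O(¬mute_channel → ¬log_out)) is O(log_out → mute_channel), and O(log_out) is already established, so O(mute_channel).
Premise 7 is O(sanitize_area → ¬mute_channel); contrapositively O(mute_channel → ¬sanitize_area). Since O(mute_channel) holds, K gives O(¬sanitize_area).
So O(¬sanitize_area) holds, i.e. sanitize_area is forbidden. None of the other listed options is forbidden under the premises.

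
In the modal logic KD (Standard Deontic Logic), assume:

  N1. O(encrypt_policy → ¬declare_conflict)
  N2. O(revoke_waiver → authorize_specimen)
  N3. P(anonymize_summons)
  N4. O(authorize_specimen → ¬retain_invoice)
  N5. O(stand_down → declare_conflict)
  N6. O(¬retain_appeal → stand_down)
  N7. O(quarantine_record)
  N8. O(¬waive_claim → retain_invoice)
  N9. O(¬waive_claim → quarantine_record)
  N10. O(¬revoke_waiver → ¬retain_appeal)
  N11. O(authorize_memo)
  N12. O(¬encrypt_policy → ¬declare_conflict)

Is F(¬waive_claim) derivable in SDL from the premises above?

Yes

Premises 1 and 12 are O(encrypt_policy → ¬declare_conflict) and O(¬encrypt_policy → ¬declare_conflict); every ideal world satisfies encrypt_policy or ¬encrypt_policy, so in either case ¬declare_conflict holds — hence O(¬declare_conflict).
Premise 5, O(stand_down → declare_conflict), contraposes to O(¬declare_conflict → ¬stand_down); with O(¬declare_conflict) we get O(¬stand_down).
The contrapositive of premise 6 (O(¬retain_appeal → stand_down)) is O(¬stand_down → retain_appeal), and O(¬stand_down) is already established, so O(retain_appeal).
Premise 10 is O(¬revoke_waiver → ¬retain_appeal); contrapositively O(retain_appeal → revoke_waiver). Since O(retain_appeal) holds, K gives O(revoke_waiver).
Applying K to premise 2 (O(revoke_waiver → authorize_specimen)) and O(revoke_waiver) yields O(authorize_specimen).
From O(authorize_specimen) and premise 4, O(authorize_specimen → ¬retain_invoice), we obtain O(¬retain_invoice).
The contrapositive of premise 8 (O(¬waive_claim → retain_invoice)) is O(¬retain_invoice → waive_claim), and O(¬retain_invoice) is already established, so O(waive_claim).
Premises 3, 7, 9, 11 do not contribute to this derivation.
So O(waive_claim) holds, i.e. F(¬waive_claim). The claim follows.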